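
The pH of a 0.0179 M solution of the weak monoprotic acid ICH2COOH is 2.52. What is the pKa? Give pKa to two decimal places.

[H+] = 10^(-2.52) = 3.02 × 10^-3 M
At equilibrium [HA] = 0.0179 − 3.02 × 10^-3 = 1.49 × 10^-2 M
Ka = [H+][A-]/[HA] = (3.02 × 10^-3)² / 1.49 × 10^-2 = 6.12 × 10^-4
pKa = -log(6.12 × 10^-4) = 3.21

pKa = 3.21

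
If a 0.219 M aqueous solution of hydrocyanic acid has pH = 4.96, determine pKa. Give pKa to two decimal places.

[H+] = 10^(-4.96) = 1.10 × 10^-5 M
At equilibrium [HA] = 0.219 − 1.10 × 10^-5 = 2.19 × 10^-1 M
Ka = [H+][A-]/[HA] = (1.10 × 10^-5)² / 2.19 × 10^-1 = 5.53 × 10^-10
pKa = -log(5.53 × 10^-10) = 9.26

pKa = 9.26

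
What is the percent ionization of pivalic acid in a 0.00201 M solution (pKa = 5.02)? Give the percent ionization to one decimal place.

6.7%

(CH3)3CCOOH ⇌ (CH3)3CCOO- + H+; let x = [H+] at equilibrium.
Ka = 10^(−5.02) = 9.55 × 10^-6
Ka = x²/(C₀ − x); solving the quadratic gives x = 1.34 × 10^-4 M.
% ionization = x/C₀ × 100% = 1.34 × 10^-4/0.00201 × 100% = 6.7%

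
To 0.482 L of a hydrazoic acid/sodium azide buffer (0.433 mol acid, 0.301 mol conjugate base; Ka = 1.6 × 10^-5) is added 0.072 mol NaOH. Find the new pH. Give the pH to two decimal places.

pH = 4.81

After neutralization: n(HN3) = 0.361 mol, n(N3-) = 0.373 mol.
pKa = −log(1.6 × 10^-5) = 4.796
Henderson–Hasselbalch with mole ratio 0.373/0.361: pH = 4.796 + (+0.014)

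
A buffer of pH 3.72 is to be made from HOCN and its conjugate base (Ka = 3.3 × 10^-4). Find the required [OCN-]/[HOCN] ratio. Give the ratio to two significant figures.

ratio = 1.7

pKa = -log(3.3 × 10^-4) = 3.481
pH = pKa + log(r) ⇒ log(r) = 3.72 − 3.481 = +0.239
r = [OCN-]/[HOCN] = 10^(+0.239) = 1.73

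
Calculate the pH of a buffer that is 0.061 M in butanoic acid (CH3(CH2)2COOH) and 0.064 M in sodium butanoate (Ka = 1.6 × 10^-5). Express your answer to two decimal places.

pKa = −log(1.6 × 10^-5) = 4.796
Henderson–Hasselbalch: pH = pKa + log([CH3(CH2)2COO-]/[CH3(CH2)2COOH]) = 4.796 + log(0.064/0.061)
pH = 4.796 + (+0.021) = 4.82

pH = 4.82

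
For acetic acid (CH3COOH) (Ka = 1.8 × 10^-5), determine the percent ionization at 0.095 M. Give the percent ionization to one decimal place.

1.4%

CH3COOH ⇌ CH3COO- + H+; let x = [H+] at equilibrium.
x ≈ √(Ka·C₀) = √(1.8 × 10^-5 × 0.095) = 1.31 × 10^-3 M
% ionization = x/C₀ × 100% = 1.31 × 10^-3/0.095 × 100% = 1.4%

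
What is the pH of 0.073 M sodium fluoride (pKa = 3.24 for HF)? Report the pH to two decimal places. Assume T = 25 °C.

F- is the conjugate base of the weak acid HF.
Ka = 10^(−3.24) = 5.75 × 10^-4
Kb = Kw/Ka = 1.0×10^-14 / 5.75 × 10^-4 = 1.74 × 10^-11
Let x = [OH-] at equilibrium. Kb = x²/(0.073 − x).
Since Kb ≪ C₀, x ≈ √(Kb·C₀) = 1.13 × 10^-6 M.
(x/C₀ = 0.0015% < 5%, so the approximation holds.)
pOH = −log(1.13 × 10^-6) = 5.95; pH = 14.00 − 5.95 = 8.05

pH = 8.05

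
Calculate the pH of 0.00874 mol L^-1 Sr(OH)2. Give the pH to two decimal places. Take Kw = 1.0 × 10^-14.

pH = 12.24

Sr(OH)2 is a strong base (each formula unit releases 2 OH-); [OH-] = 0.0175 M.
pOH = -log(0.0175) = 1.76
pH = 14.00 - 1.76 = 12.24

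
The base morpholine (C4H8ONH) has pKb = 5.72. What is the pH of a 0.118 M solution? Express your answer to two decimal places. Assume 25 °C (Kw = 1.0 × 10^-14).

pH = 10.68

C4H8ONH + H2O ⇌ C4H8ONH2+ + OH-
Kb = 10^(−5.72) = 1.91 × 10^-6
From the ICE table, Kb = x²/(0.118 − x) = 1.91 × 10^-6.
Neglecting x in the denominator: x = √(1.91 × 10^-6 × 0.118) = 4.75 × 10^-4 M
(x/C₀ = 0.4% < 5%, so the approximation holds.)
pOH = 3.32, so pH = 14.00 − pOH = 10.68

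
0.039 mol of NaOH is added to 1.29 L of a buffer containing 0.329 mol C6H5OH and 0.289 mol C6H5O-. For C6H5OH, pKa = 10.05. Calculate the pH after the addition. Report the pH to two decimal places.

pH = 10.10

OH- converts C6H5OH to C6H5O-: C6H5OH → 0.29 mol, C6H5O- → 0.328 mol.
pH = pKa + log([A⁻]/[HA]) = 10.05 + log(0.328/0.29) = 10.05 +0.053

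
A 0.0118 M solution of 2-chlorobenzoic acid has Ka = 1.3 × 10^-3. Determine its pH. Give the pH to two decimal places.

ClC6H4COOH ⇌ ClC6H4COO- + H+
From the ICE table, Ka = [H+]²/(0.0118 − [H+]) = 1.3 × 10^-3.
Here C₀/Ka ≈ 9.08, so the small-[H+] approximation fails. Use the quadratic:
[H+] = (−Ka + √(Ka² + 4·Ka·C₀))/2 = 3.32 × 10^-3 M
pH = −log[H+] = −log(3.32 × 10^-3) = 2.48

pH = 2.48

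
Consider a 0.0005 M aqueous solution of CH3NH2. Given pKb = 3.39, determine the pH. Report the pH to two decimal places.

CH3NH2 + H2O ⇌ CH3NH3+ + OH-
Kb = 10^(−3.39) = 4.07 × 10^-4
Let x = [OH-] at equilibrium. Kb = x²/(0.0005 − x).
The 5% rule fails; solving x² + Kb·x − Kb·C₀ = 0 exactly:
x = (−Kb + √(Kb² + 4·Kb·C₀))/2 = 2.91 × 10^-4 M
pOH = 3.54, so pH = 14.00 − pOH = 10.46

pH = 10.46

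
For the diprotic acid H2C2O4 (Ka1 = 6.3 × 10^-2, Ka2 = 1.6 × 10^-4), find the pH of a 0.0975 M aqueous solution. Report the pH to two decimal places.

Ka1 ≫ Ka2, so treat the first dissociation as the only significant source of H+.
Ka1 = x²/(0.0975 − x) = 6.3 × 10^-2
Solving the quadratic: x = (−Ka1 + √(Ka1² + 4·Ka1·C₀))/2 = 5.30 × 10^-2 M
pH = −log(5.30 × 10^-2) = 1.28

pH = 1.28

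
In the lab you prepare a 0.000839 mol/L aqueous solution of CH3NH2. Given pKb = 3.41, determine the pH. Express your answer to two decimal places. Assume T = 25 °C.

pH = 10.61

CH3NH2 + H2O ⇌ CH3NH3+ + OH-
Kb = 10^(−3.41) = 3.89 × 10^-4
From the ICE table, Kb = [OH-]²/(0.000839 − [OH-]) = 3.89 × 10^-4.
[OH-] is not negligible relative to C₀; solve [OH-]² + 0.000389·[OH-] − 3.26e-07 = 0.
[OH-] = [−0.000389 + √(0.000389² + 1.31e-06)]/2 = 4.09 × 10^-4 M
pOH = 3.39, so pH = 14.00 − pOH = 10.61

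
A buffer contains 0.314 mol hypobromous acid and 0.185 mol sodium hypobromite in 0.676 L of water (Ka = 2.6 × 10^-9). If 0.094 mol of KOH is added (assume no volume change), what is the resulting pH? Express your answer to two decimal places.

After neutralization: n(HOBr) = 0.22 mol, n(OBr-) = 0.279 mol.
pKa = −log(2.6 × 10^-9) = 8.585
pH = pKa + log(n_OBr-/n_HOBr) = 8.585 + log(0.279/0.22) = 8.585 + (+0.103)

pH = 8.69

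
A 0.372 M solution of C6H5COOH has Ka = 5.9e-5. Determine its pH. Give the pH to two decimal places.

C6H5COOH ⇌ C6H5COO- + H+
Ka = [H+]²/(0.372 − [H+]) = 5.9 × 10^-5
Assume [H+] ≪ 0.372: [H+] ≈ √(5.9 × 10^-5 × 0.372) = 4.68 × 10^-3 M
Check: 1.3% ionized — well under 5%, approximation valid.
pH = −log(4.68 × 10^-3) = 2.33

pH = 2.33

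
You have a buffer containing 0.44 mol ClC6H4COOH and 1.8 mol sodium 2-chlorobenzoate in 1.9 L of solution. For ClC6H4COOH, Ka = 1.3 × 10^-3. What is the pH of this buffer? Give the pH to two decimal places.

pKa = −log(1.3 × 10^-3) = 2.886
Henderson–Hasselbalch: pH = pKa + log([ClC6H4COO-]/[ClC6H4COOH]) = 2.886 + log(1.8/0.44)
pH = 2.886 + (+0.612) = 3.50

pH = 3.50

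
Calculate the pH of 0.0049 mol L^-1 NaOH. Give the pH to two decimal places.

pH = 11.69

NaOH is a strong base; [OH-] = 0.0049 M.
pOH = -log(0.0049) = 2.31
pH = 14.00 - 2.31 = 11.69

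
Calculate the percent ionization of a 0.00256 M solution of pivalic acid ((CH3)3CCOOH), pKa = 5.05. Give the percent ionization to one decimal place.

(CH3)3CCOOH ⇌ (CH3)3CCOO- + H+; let x = [H+] at equilibrium.
Ka = 10^(−5.05) = 8.91 × 10^-6
Solve x² + 8.91e-06x − 2.28e-08 = 0 → x = 1.47 × 10^-4 M
% ionization = x/C₀ × 100% = 1.47 × 10^-4/0.00256 × 100% = 5.7%

5.7%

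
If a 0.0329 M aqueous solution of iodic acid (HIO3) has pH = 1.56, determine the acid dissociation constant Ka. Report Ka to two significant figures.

[H+] = 10^(-1.56) = 2.75 × 10^-2 M
At equilibrium [HA] = 0.0329 − 2.75 × 10^-2 = 5.40 × 10^-3 M
Ka = [H+][A-]/[HA] = (2.75 × 10^-2)² / 5.40 × 10^-3 = 1.4 × 10^-1

Ka = 1.4 × 10^-1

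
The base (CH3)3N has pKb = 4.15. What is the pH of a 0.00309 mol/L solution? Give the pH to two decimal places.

(CH3)3N + H2O ⇌ (CH3)3NH+ + OH-
Kb = 10^(−4.15) = 7.08 × 10^-5
Let x = [OH-] at equilibrium. Kb = x²/(0.00309 − x).
The 5% rule fails; solving x² + Kb·x − Kb·C₀ = 0 exactly:
x = [−7.08e-05 + √(7.08e-05² + 8.75e-07)]/2 = 4.34 × 10^-4 M
pOH = −log(4.34 × 10^-4) = 3.36; pH = 14.00 − 3.36 = 10.64

pH = 10.64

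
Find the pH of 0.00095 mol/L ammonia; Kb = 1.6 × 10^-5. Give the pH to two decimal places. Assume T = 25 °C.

NH3 + H2O ⇌ NH4+ + OH-
Kb = [OH-]²/(0.00095 − [OH-]) = 1.6 × 10^-5
[OH-] is not negligible relative to C₀; solve [OH-]² + 1.6e-05·[OH-] − 1.52e-08 = 0.
[OH-] = [−1.6e-05 + √(1.6e-05² + 6.08e-08)]/2 = 1.16 × 10^-4 M
pOH = −log(1.16 × 10^-4) = 3.94; pH = 14.00 − 3.94 = 10.06

pH = 10.06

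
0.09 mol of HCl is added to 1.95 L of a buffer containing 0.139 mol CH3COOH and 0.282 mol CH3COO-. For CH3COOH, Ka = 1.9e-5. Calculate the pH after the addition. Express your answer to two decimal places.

pH = 4.64

Added H+ converts CH3COO- to CH3COOH: CH3COOH → 0.229 mol, CH3COO- → 0.192 mol.
pKa = −log(1.9 × 10^-5) = 4.721
Henderson–Hasselbalch with mole ratio 0.192/0.229: pH = 4.721 + (-0.077)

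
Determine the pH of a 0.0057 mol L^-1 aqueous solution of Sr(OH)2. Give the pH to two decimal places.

Sr(OH)2 is a strong base (each formula unit releases 2 OH-); [OH-] = 0.0114 M.
pOH = -log(0.0114) = 1.94
pH = 14.00 - 1.94 = 12.06

pH = 12.06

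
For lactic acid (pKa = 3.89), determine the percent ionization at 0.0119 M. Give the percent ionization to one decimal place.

9.9%

CH3CH(OH)COOH ⇌ CH3CH(OH)COO- + H+; let x = [H+] at equilibrium.
Ka = 10^(−3.89) = 1.29 × 10^-4
Ka = x²/(C₀ − x); solving the quadratic gives x = 1.18 × 10^-3 M.
% ionization = x/C₀ × 100% = 1.18 × 10^-3/0.0119 × 100% = 9.9%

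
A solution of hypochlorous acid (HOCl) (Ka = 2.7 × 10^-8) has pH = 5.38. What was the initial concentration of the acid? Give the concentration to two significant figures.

[H+] = 10^(-5.38) = 4.17 × 10^-6 M = x
Ka = x²/(C₀ − x) ⇒ C₀ = x + x²/Ka
C₀ = 4.17 × 10^-6 + (4.17 × 10^-6)²/(2.7 × 10^-8) = 6.48 × 10^-4 M

C₀ = 6.5 × 10^-4 M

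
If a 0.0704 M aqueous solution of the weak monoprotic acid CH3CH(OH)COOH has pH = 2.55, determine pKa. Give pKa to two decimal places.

pKa = 3.93

[H+] = 10^(-2.55) = 2.82 × 10^-3 M
At equilibrium [HA] = 0.0704 − 2.82 × 10^-3 = 6.76 × 10^-2 M
Ka = [H+][A-]/[HA] = (2.82 × 10^-3)² / 6.76 × 10^-2 = 1.18 × 10^-4
pKa = -log(1.18 × 10^-4) = 3.93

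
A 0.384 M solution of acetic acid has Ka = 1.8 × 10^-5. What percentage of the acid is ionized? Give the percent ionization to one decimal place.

CH3COOH ⇌ CH3COO- + H+; let x = [H+] at equilibrium.
x ≈ √(Ka·C₀) = √(1.8 × 10^-5 × 0.384) = 2.63 × 10^-3 M
Fraction ionized = 2.63 × 10^-3 / 0.384 = 0.0068 → 0.7%

0.7%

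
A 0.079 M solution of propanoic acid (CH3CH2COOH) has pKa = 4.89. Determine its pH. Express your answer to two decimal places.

CH3CH2COOH ⇌ CH3CH2COO- + H+
Ka = 10^(−4.89) = 1.29 × 10^-5
Ka = x²/(0.079 − x) = 1.29 × 10^-5
Since Ka ≪ C₀, x ≈ √(Ka·C₀) = 1.01 × 10^-3 M.
Check: 1.3% ionized — well under 5%, approximation valid.
pH = −log(1.01 × 10^-3) = 3.00

pH = 3.00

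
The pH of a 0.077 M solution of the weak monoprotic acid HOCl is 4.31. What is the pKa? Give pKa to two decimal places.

[H+] = 10^(-4.31) = 4.90 × 10^-5 M
At equilibrium [HA] = 0.077 − 4.90 × 10^-5 = 7.70 × 10^-2 M
Ka = [H+][A-]/[HA] = (4.90 × 10^-5)² / 7.70 × 10^-2 = 3.12 × 10^-8
pKa = -log(3.12 × 10^-8) = 7.51

pKa = 7.51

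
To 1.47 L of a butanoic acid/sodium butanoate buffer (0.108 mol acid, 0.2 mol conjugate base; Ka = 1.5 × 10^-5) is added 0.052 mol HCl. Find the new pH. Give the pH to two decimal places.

Added H+ converts CH3(CH2)2COO- to CH3(CH2)2COOH: CH3(CH2)2COOH → 0.16 mol, CH3(CH2)2COO- → 0.148 mol.
pKa = −log(1.5 × 10^-5) = 4.824
pH = pKa + log(n_CH3(CH2)2COO-/n_CH3(CH2)2COOH) = 4.824 + log(0.148/0.16) = 4.824 + (-0.034)

pH = 4.79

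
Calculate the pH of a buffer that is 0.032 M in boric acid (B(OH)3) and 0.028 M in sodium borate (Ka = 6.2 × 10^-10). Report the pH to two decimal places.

pKa = −log(6.2 × 10^-10) = 9.208
pH = pKa + log([A⁻]/[HA]) = 9.208 + log(0.028/0.032)
pH = 9.208 + (-0.058) = 9.15

pH = 9.15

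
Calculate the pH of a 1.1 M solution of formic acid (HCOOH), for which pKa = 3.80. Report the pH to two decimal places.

HCOOH ⇌ HCOO- + H+
Ka = 10^(−3.80) = 1.58 × 10^-4
From the ICE table, Ka = x²/(1.1 − x) = 1.58 × 10^-4.
Assume x ≪ 1.1: x ≈ √(1.58 × 10^-4 × 1.1) = 1.32 × 10^-2 M
pH = −log(1.32 × 10^-2) = 1.88

pH = 1.88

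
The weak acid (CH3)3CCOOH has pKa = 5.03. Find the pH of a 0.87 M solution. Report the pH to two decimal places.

pH = 2.55

(CH3)3CCOOH ⇌ (CH3)3CCOO- + H+
Ka = 10^(−5.03) = 9.33 × 10^-6
From the ICE table, Ka = x²/(0.87 − x) = 9.33 × 10^-6.
Assume x ≪ 0.87: x ≈ √(9.33 × 10^-6 × 0.87) = 2.85 × 10^-3 M
(x/C₀ = 0.33% < 5%, so the approximation holds.)
pH = −log[H+] = −log(2.85 × 10^-3) = 2.55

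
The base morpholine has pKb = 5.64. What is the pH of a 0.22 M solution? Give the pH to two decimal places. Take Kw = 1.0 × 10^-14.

pH = 10.85

C4H8ONH + H2O ⇌ C4H8ONH2+ + OH-
Kb = 10^(−5.64) = 2.29 × 10^-6
From the ICE table, Kb = x²/(0.22 − x) = 2.29 × 10^-6.
Since Kb ≪ C₀, x ≈ √(Kb·C₀) = 7.10 × 10^-4 M.
Check: 0.32% ionized — well under 5%, approximation valid.
pOH = −log(7.10 × 10^-4) = 3.15; pH = 14.00 − 3.15 = 10.85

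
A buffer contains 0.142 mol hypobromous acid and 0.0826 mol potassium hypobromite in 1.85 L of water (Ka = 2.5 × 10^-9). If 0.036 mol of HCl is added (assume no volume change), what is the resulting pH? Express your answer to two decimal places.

pH = 8.02

After neutralization: n(HOBr) = 0.178 mol, n(OBr-) = 0.0466 mol.
pKa = −log(2.5 × 10^-9) = 8.602
pH = pKa + log(n_OBr-/n_HOBr) = 8.602 + log(0.0466/0.178) = 8.602 + (-0.582)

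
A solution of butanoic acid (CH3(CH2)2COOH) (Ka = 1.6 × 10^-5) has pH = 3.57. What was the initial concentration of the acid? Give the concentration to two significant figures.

C₀ = 4.8 × 10^-3 M

[H+] = 10^(-3.57) = 2.69 × 10^-4 M = x
Ka = x²/(C₀ − x) ⇒ C₀ = x + x²/Ka
C₀ = 2.69 × 10^-4 + (2.69 × 10^-4)²/(1.6 × 10^-5) = 4.79 × 10^-3 M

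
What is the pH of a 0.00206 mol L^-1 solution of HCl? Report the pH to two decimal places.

HCl is a strong acid and dissociates completely, so [H+] = 0.00206 M.
pH = -log(0.00206) = 2.69

pH = 2.69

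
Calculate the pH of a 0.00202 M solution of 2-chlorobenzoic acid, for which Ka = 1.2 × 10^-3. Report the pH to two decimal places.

ClC6H4COOH ⇌ ClC6H4COO- + H+
From the ICE table, Ka = [H+]²/(0.00202 − [H+]) = 1.2 × 10^-3.
The 5% rule fails; solving [H+]² + Ka·[H+] − Ka·C₀ = 0 exactly:
[H+] = (−Ka + √(Ka² + 4·Ka·C₀))/2 = 1.07 × 10^-3 M
pH = −log[H+] = −log(1.07 × 10^-3) = 2.97

pH = 2.97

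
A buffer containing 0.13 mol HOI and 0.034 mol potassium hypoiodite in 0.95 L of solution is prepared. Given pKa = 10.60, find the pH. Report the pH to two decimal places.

pH = 10.02

pH = pKa + log([A⁻]/[HA]) = 10.60 + log(0.034/0.13)
pH = 10.60 + (-0.582) = 10.02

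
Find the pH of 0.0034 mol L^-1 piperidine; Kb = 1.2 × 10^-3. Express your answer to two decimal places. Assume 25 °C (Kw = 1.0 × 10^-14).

pH = 11.18

C5H10NH + H2O ⇌ C5H10NH2+ + OH-
From the ICE table, Kb = [OH-]²/(0.0034 − [OH-]) = 1.2 × 10^-3.
[OH-] is not negligible relative to C₀; solve [OH-]² + 0.0012·[OH-] − 4.08e-06 = 0.
[OH-] = [−0.0012 + √(0.0012² + 1.63e-05)]/2 = 1.51 × 10^-3 M
pOH = 2.82, so pH = 14.00 − pOH = 11.18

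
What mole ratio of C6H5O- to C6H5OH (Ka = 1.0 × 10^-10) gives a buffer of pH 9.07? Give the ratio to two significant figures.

ratio = 0.12

pKa = -log(1.0 × 10^-10) = 10.000
pH = pKa + log(r) ⇒ log(r) = 9.07 − 10.000 = -0.930
r = [C6H5O-]/[C6H5OH] = 10^(-0.930) = 0.117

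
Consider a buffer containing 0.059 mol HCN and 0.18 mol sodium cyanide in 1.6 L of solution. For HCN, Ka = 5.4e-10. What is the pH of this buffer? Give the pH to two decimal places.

pKa = −log(5.4 × 10^-10) = 9.268
pH = pKa + log([A⁻]/[HA]) = 9.268 + log(0.18/0.059)
pH = 9.268 + (+0.484) = 9.75

pH = 9.75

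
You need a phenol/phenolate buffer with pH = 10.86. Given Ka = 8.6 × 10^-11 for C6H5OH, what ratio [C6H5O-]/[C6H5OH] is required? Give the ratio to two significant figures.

pKa = -log(8.6 × 10^-11) = 10.066
pH = pKa + log(r) ⇒ log(r) = 10.86 − 10.066 = +0.794
r = [C6H5O-]/[C6H5OH] = 10^(+0.794) = 6.22

ratio = 6.2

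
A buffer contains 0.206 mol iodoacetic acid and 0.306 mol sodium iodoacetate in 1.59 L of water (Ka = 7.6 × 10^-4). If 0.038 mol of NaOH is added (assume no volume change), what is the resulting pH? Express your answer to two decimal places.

pH = 3.43

After neutralization: n(ICH2COOH) = 0.168 mol, n(ICH2COO-) = 0.344 mol.
pKa = −log(7.6 × 10^-4) = 3.119
Henderson–Hasselbalch with mole ratio 0.344/0.168: pH = 3.119 + (+0.311)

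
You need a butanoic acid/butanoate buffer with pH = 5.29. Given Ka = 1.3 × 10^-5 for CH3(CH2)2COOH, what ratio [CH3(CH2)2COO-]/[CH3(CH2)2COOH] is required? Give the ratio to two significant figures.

pKa = -log(1.3 × 10^-5) = 4.886
pH = pKa + log(r) ⇒ log(r) = 5.29 − 4.886 = +0.404
r = [CH3(CH2)2COO-]/[CH3(CH2)2COOH] = 10^(+0.404) = 2.54

ratio = 2.5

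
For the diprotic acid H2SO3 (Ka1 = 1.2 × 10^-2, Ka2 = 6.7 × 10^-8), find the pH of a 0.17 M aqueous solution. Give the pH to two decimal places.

pH = 1.40

Ka1 ≫ Ka2, so treat the first dissociation as the only significant source of H+.
Ka1 = x²/(0.17 − x) = 1.2 × 10^-2
Solving the quadratic: x = (−Ka1 + √(Ka1² + 4·Ka1·C₀))/2 = 3.96 × 10^-2 M
pH = −log(3.96 × 10^-2) = 1.40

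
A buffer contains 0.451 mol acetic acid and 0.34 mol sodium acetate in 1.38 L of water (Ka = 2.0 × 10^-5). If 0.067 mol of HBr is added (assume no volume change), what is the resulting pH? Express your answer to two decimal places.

After neutralization: n(CH3COOH) = 0.518 mol, n(CH3COO-) = 0.273 mol.
pKa = −log(2.0 × 10^-5) = 4.699
pH = pKa + log([A⁻]/[HA]) = 4.699 + log(0.273/0.518) = 4.699 -0.278

pH = 4.42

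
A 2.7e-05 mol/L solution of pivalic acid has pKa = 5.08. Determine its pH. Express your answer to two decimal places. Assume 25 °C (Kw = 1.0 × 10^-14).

(CH3)3CCOOH ⇌ (CH3)3CCOO- + H+
Ka = 10^(−5.08) = 8.32 × 10^-6
Ka = x²/(2.7e-05 − x) = 8.32 × 10^-6
x is not negligible relative to C₀; solve x² + 8.32e-06·x − 2.25e-10 = 0.
x = (−Ka + √(Ka² + 4·Ka·C₀))/2 = 1.14 × 10^-5 M
pH = −log[H+] = −log(1.14 × 10^-5) = 4.94

pH = 4.94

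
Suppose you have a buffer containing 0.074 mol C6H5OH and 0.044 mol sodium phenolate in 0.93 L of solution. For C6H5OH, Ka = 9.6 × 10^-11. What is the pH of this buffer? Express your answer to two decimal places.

pH = 9.79

pKa = −log(9.6 × 10^-11) = 10.018
Using pH = pKa + log([base]/[acid]) with [base]/[acid] = 0.044/0.074:
pH = 10.018 + (-0.226) = 9.79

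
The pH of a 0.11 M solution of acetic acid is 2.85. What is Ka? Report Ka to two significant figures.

[H+] = 10^(-2.85) = 1.41 × 10^-3 M
At equilibrium [HA] = 0.11 − 1.41 × 10^-3 = 1.09 × 10^-1 M
Ka = [H+][A-]/[HA] = (1.41 × 10^-3)² / 1.09 × 10^-1 = 1.8 × 10^-5

Ka = 1.8 × 10^-5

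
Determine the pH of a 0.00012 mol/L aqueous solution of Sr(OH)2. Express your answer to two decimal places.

pH = 10.38

Sr(OH)2 is a strong base (each formula unit releases 2 OH-); [OH-] = 0.00024 M.
pOH = -log(0.00024) = 3.62
pH = 14.00 - 3.62 = 10.38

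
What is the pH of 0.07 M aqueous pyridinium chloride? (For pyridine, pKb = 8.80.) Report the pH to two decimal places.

C5H5NH+ is the conjugate acid of the weak base C5H5N.
Kb = 10^(−8.80) = 1.58 × 10^-9
Ka = Kw/Kb = 1.0×10^-14 / 1.58 × 10^-9 = 6.33 × 10^-6
Ka = x²/(0.07 − x) = 6.33 × 10^-6
Since Ka ≪ C₀, x ≈ √(Ka·C₀) = 6.66 × 10^-4 M.
(x/C₀ = 0.95% < 5%, so the approximation holds.)
pH = −log(6.66 × 10^-4) = 3.18

pH = 3.18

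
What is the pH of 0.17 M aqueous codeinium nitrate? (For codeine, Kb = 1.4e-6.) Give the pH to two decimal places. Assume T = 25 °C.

pH = 4.46

C18H22NO3+ is the conjugate acid of the weak base C18H21NO3.
Ka = Kw/Kb = 1.0×10^-14 / 1.4 × 10^-6 = 7.14 × 10^-9
Ka = x²/(0.17 − x) = 7.14 × 10^-9
Neglecting x in the denominator: x = √(7.14 × 10^-9 × 0.17) = 3.48 × 10^-5 M
pH = −log(3.48 × 10^-5) = 4.46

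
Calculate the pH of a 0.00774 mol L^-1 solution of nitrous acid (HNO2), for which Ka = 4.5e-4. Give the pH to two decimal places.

HNO2 ⇌ NO2- + H+
Let x = [H+] at equilibrium. Ka = x²/(0.00774 − x).
The 5% rule fails; solving x² + Ka·x − Ka·C₀ = 0 exactly:
x = [−0.00045 + √(0.00045² + 1.39e-05)]/2 = 1.65 × 10^-3 M
pH = −log[H+] = −log(1.65 × 10^-3) = 2.78

pH = 2.78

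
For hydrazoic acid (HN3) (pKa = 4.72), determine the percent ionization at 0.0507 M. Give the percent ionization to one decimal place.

HN3 ⇌ N3- + H+; let x = [H+] at equilibrium.
Ka = 10^(−4.72) = 1.91 × 10^-5
x ≈ √(Ka·C₀) = √(1.91 × 10^-5 × 0.0507) = 9.84 × 10^-4 M
% ionization = x/C₀ × 100% = 9.84 × 10^-4/0.0507 × 100% = 1.9%

1.9%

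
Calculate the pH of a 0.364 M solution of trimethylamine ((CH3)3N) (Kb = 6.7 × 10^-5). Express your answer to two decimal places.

(CH3)3N + H2O ⇌ (CH3)3NH+ + OH-
Kb = [OH-]²/(0.364 − [OH-]) = 6.7 × 10^-5
Assume [OH-] ≪ 0.364: [OH-] ≈ √(6.7 × 10^-5 × 0.364) = 4.94 × 10^-3 M
pOH = −log(4.94 × 10^-3) = 2.31; pH = 14.00 − 2.31 = 11.69

pH = 11.69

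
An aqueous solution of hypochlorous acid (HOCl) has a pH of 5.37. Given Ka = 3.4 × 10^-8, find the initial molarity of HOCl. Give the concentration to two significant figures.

[H+] = 10^(-5.37) = 4.27 × 10^-6 M = x
Ka = x²/(C₀ − x) ⇒ C₀ = x + x²/Ka
C₀ = 4.27 × 10^-6 + (4.27 × 10^-6)²/(3.4 × 10^-8) = 5.41 × 10^-4 M

C₀ = 5.4 × 10^-4 M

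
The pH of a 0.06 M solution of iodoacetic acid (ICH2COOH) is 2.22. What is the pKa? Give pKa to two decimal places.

pKa = 3.17

[H+] = 10^(-2.22) = 6.03 × 10^-3 M
At equilibrium [HA] = 0.06 − 6.03 × 10^-3 = 5.40 × 10^-2 M
Ka = [H+][A-]/[HA] = (6.03 × 10^-3)² / 5.40 × 10^-2 = 6.73 × 10^-4
pKa = -log(6.73 × 10^-4) = 3.17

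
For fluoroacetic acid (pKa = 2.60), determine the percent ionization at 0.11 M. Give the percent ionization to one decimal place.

14.0%

FCH2COOH ⇌ FCH2COO- + H+; let x = [H+] at equilibrium.
Ka = 10^(−2.60) = 2.51 × 10^-3
Solve x² + 0.00251x − 0.000276 = 0 → x = 1.54 × 10^-2 M
Fraction ionized = 1.54 × 10^-2 / 0.11 = 0.1400 → 14.0%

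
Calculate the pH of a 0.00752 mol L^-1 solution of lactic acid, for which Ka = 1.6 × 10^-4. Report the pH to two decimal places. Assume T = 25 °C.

pH = 2.99

CH3CH(OH)COOH ⇌ CH3CH(OH)COO- + H+
From the ICE table, Ka = x²/(0.00752 − x) = 1.6 × 10^-4.
Here C₀/Ka ≈ 47, so the small-x approximation fails. Use the quadratic:
x = (−Ka + √(Ka² + 4·Ka·C₀))/2 = 1.02 × 10^-3 M
pH = −log[H+] = −log(1.02 × 10^-3) = 2.99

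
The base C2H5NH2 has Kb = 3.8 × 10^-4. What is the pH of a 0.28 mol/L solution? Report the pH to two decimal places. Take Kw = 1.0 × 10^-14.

pH = 12.01

C2H5NH2 + H2O ⇌ C2H5NH3+ + OH-
Kb = x²/(0.28 − x) = 3.8 × 10^-4
Neglecting x in the denominator: x = √(3.8 × 10^-4 × 0.28) = 1.03 × 10^-2 M
pOH = 1.99, so pH = 14.00 − pOH = 12.01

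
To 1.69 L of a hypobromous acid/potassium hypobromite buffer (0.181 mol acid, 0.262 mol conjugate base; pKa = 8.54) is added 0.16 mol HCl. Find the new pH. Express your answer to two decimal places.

After neutralization: n(HOBr) = 0.341 mol, n(OBr-) = 0.102 mol.
pH = pKa + log(n_OBr-/n_HOBr) = 8.54 + log(0.102/0.341) = 8.54 + (-0.524)

pH = 8.02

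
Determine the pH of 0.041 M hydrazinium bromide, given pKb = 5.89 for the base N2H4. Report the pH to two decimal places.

pH = 4.75

N2H5+ is the conjugate acid of the weak base N2H4.
Kb = 10^(−5.89) = 1.29 × 10^-6
Ka = Kw/Kb = 1.0×10^-14 / 1.29 × 10^-6 = 7.75 × 10^-9
Let x = [H+] at equilibrium. Ka = x²/(0.041 − x).
Assume x ≪ 0.041: x ≈ √(7.75 × 10^-9 × 0.041) = 1.78 × 10^-5 M
(x/C₀ = 0.043% < 5%, so the approximation holds.)
pH = −log[H+] = −log(1.78 × 10^-5) = 4.75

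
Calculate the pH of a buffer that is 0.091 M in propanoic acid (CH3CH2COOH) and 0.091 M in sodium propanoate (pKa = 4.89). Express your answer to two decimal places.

Henderson–Hasselbalch: pH = pKa + log([CH3CH2COO-]/[CH3CH2COOH]) = 4.89 + log(0.091/0.091)
pH = 4.89 + (+0.000) = 4.89

pH = 4.89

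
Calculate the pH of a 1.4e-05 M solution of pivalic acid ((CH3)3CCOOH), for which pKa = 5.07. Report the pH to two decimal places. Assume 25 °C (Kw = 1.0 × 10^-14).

(CH3)3CCOOH ⇌ (CH3)3CCOO- + H+
Ka = 10^(−5.07) = 8.51 × 10^-6
From the ICE table, Ka = x²/(1.4e-05 − x) = 8.51 × 10^-6.
Here C₀/Ka ≈ 1.65, so the small-x approximation fails. Use the quadratic:
x = (−Ka + √(Ka² + 4·Ka·C₀))/2 = 7.46 × 10^-6 M
pH = −log[H+] = −log(7.46 × 10^-6) = 5.13

pH = 5.13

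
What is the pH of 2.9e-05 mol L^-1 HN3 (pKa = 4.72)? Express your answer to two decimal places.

pH = 4.80

HN3 ⇌ N3- + H+
Ka = 10^(−4.72) = 1.91 × 10^-5
Ka = [H+]²/(2.9e-05 − [H+]) = 1.91 × 10^-5
Here C₀/Ka ≈ 1.52, so the small-[H+] approximation fails. Use the quadratic:
[H+] = [−1.91e-05 + √(1.91e-05² + 2.22e-09)]/2 = 1.58 × 10^-5 M
pH = −log[H+] = −log(1.58 × 10^-5) = 4.80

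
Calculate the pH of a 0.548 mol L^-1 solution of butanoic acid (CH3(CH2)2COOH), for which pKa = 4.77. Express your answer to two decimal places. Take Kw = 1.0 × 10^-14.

CH3(CH2)2COOH ⇌ CH3(CH2)2COO- + H+
Ka = 10^(−4.77) = 1.70 × 10^-5
From the ICE table, Ka = [H+]²/(0.548 − [H+]) = 1.70 × 10^-5.
Since Ka ≪ C₀, [H+] ≈ √(Ka·C₀) = 3.05 × 10^-3 M.
pH = −log(3.05 × 10^-3) = 2.52

pH = 2.52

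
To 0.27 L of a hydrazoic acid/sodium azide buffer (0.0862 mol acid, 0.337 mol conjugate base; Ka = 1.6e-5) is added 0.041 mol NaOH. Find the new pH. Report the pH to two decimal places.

After neutralization: n(HN3) = 0.0452 mol, n(N3-) = 0.378 mol.
pKa = −log(1.6 × 10^-5) = 4.796
pH = pKa + log(n_N3-/n_HN3) = 4.796 + log(0.378/0.0452) = 4.796 + (+0.922)

pH = 5.72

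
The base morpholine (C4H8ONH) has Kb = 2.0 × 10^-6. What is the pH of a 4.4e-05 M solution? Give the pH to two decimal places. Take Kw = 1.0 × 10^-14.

C4H8ONH + H2O ⇌ C4H8ONH2+ + OH-
Kb = x²/(4.4e-05 − x) = 2.0 × 10^-6
The 5% rule fails; solving x² + Kb·x − Kb·C₀ = 0 exactly:
x = [−2e-06 + √(2e-06² + 3.52e-10)]/2 = 8.43 × 10^-6 M
pOH = −log(8.43 × 10^-6) = 5.07; pH = 14.00 − 5.07 = 8.93

pH = 8.93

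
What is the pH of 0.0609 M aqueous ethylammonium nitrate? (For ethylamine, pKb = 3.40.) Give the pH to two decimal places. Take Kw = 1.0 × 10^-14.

pH = 5.91

C2H5NH3+ is the conjugate acid of the weak base C2H5NH2.
Kb = 10^(−3.40) = 3.98 × 10^-4
Ka = Kw/Kb = 1.0×10^-14 / 3.98 × 10^-4 = 2.51 × 10^-11
From the ICE table, Ka = x²/(0.0609 − x) = 2.51 × 10^-11.
Neglecting x in the denominator: x = √(2.51 × 10^-11 × 0.0609) = 1.24 × 10^-6 M
pH = −log(1.24 × 10^-6) = 5.91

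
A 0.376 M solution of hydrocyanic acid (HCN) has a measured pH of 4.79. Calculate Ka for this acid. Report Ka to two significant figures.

Ka = 7.0 × 10^-10

[H+] = 10^(-4.79) = 1.62 × 10^-5 M
At equilibrium [HA] = 0.376 − 1.62 × 10^-5 = 3.76 × 10^-1 M
Ka = [H+][A-]/[HA] = (1.62 × 10^-5)² / 3.76 × 10^-1 = 7.0 × 10^-10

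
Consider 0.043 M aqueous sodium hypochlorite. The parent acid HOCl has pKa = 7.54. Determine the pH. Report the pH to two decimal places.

pH = 10.09

OCl- is the conjugate base of the weak acid HOCl.
Ka = 10^(−7.54) = 2.88 × 10^-8
Kb = Kw/Ka = 1.0×10^-14 / 2.88 × 10^-8 = 3.47 × 10^-7
From the ICE table, Kb = x²/(0.043 − x) = 3.47 × 10^-7.
Assume x ≪ 0.043: x ≈ √(3.47 × 10^-7 × 0.043) = 1.22 × 10^-4 M
pOH = −log(1.22 × 10^-4) = 3.91; pH = 14.00 − 3.91 = 10.09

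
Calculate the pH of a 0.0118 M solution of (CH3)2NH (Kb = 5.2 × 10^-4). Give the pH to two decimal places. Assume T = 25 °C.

(CH3)2NH + H2O ⇌ (CH3)2NH2+ + OH-
From the ICE table, Kb = x²/(0.0118 − x) = 5.2 × 10^-4.
x is not negligible relative to C₀; solve x² + 0.00052·x − 6.14e-06 = 0.
x = [−0.00052 + √(0.00052² + 2.45e-05)]/2 = 2.23 × 10^-3 M
pOH = 2.65, so pH = 14.00 − pOH = 11.35

pH = 11.35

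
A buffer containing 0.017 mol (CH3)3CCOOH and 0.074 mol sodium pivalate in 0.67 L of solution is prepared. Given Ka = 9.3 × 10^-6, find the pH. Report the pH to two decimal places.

pH = 5.67

pKa = −log(9.3 × 10^-6) = 5.032
Henderson–Hasselbalch: pH = pKa + log([(CH3)3CCOO-]/[(CH3)3CCOOH]) = 5.032 + log(0.074/0.017)
pH = 5.032 + (+0.639) = 5.67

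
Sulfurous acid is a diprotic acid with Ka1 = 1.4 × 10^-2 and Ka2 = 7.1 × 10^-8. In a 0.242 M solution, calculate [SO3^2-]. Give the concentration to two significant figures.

7.1 × 10^-8 M

First ionization gives [H+] ≈ [HSO3-] = 5.16 × 10^-2 M.
Second step: Ka2 = [H+][SO3^2-]/[HSO3-] ≈ [SO3^2-] (since [H+] ≈ [HSO3-]).
So [SO3^2-] ≈ Ka2.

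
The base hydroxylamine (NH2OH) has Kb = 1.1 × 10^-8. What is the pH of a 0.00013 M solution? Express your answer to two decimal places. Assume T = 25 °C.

pH = 8.08

NH2OH + H2O ⇌ NH3OH+ + OH-
Let x = [OH-] at equilibrium. Kb = x²/(0.00013 − x).
Since Kb ≪ C₀, x ≈ √(Kb·C₀) = 1.20 × 10^-6 M.
pOH = −log(1.20 × 10^-6) = 5.92; pH = 14.00 − 5.92 = 8.08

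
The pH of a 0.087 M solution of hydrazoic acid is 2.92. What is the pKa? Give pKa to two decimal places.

pKa = 4.77

[H+] = 10^(-2.92) = 1.20 × 10^-3 M
At equilibrium [HA] = 0.087 − 1.20 × 10^-3 = 8.58 × 10^-2 M
Ka = [H+][A-]/[HA] = (1.20 × 10^-3)² / 8.58 × 10^-2 = 1.68 × 10^-5
pKa = -log(1.68 × 10^-5) = 4.77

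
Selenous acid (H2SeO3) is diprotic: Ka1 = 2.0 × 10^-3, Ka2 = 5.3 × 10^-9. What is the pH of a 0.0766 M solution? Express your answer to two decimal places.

pH = 1.94

Since Ka1 ≫ Ka2, the first ionization dominates [H+].
Ka1 = x²/(0.0766 − x) = 2.0 × 10^-3
Solving the quadratic: x = (−Ka1 + √(Ka1² + 4·Ka1·C₀))/2 = 1.14 × 10^-2 M
pH = −log(1.14 × 10^-2) = 1.94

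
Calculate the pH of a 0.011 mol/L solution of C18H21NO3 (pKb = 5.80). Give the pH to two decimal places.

pH = 10.12

C18H21NO3 + H2O ⇌ C18H22NO3+ + OH-
Kb = 10^(−5.80) = 1.58 × 10^-6
Let x = [OH-] at equilibrium. Kb = x²/(0.011 − x).
Neglecting x in the denominator: x = √(1.58 × 10^-6 × 0.011) = 1.32 × 10^-4 M
pOH = 3.88, so pH = 14.00 − pOH = 10.12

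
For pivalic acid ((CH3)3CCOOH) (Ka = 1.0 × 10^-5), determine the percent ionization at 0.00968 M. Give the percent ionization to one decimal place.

3.2%

(CH3)3CCOOH ⇌ (CH3)3CCOO- + H+; let x = [H+] at equilibrium.
x ≈ √(Ka·C₀) = √(1.0 × 10^-5 × 0.00968) = 3.11 × 10^-4 M
Fraction ionized = 3.11 × 10^-4 / 0.00968 = 0.0321 → 3.2%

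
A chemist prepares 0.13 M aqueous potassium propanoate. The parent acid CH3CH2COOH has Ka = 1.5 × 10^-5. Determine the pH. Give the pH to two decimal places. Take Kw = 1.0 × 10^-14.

pH = 8.97

CH3CH2COO- is the conjugate base of the weak acid CH3CH2COOH.
Kb = Kw/Ka = 1.0×10^-14 / 1.5 × 10^-5 = 6.67 × 10^-10
Kb = [OH-]²/(0.13 − [OH-]) = 6.67 × 10^-10
Since Kb ≪ C₀, [OH-] ≈ √(Kb·C₀) = 9.31 × 10^-6 M.
Check: 0.0072% ionized — well under 5%, approximation valid.
pOH = 5.03, so pH = 14.00 − pOH = 8.97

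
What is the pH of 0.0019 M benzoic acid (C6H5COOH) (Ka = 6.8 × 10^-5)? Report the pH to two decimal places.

pH = 3.49

C6H5COOH ⇌ C6H5COO- + H+
Ka = [H+]²/(0.0019 − [H+]) = 6.8 × 10^-5
The 5% rule fails; solving [H+]² + Ka·[H+] − Ka·C₀ = 0 exactly:
[H+] = [−6.8e-05 + √(6.8e-05² + 5.17e-07)]/2 = 3.27 × 10^-4 M
pH = −log(3.27 × 10^-4) = 3.49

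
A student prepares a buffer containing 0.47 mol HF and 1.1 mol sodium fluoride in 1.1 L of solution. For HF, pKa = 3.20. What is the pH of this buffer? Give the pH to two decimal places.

pH = 3.57

Henderson–Hasselbalch: pH = pKa + log([F-]/[HF]) = 3.20 + log(1.1/0.47)
pH = 3.20 + (+0.369) = 3.57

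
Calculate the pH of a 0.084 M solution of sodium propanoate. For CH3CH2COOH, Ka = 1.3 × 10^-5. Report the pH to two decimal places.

CH3CH2COO- is the conjugate base of the weak acid CH3CH2COOH.
Kb = Kw/Ka = 1.0×10^-14 / 1.3 × 10^-5 = 7.69 × 10^-10
From the ICE table, Kb = [OH-]²/(0.084 − [OH-]) = 7.69 × 10^-10.
Since Kb ≪ C₀, [OH-] ≈ √(Kb·C₀) = 8.04 × 10^-6 M.
Check: 0.0096% ionized — well under 5%, approximation valid.
pOH = −log(8.04 × 10^-6) = 5.09; pH = 14.00 − 5.09 = 8.91

pH = 8.91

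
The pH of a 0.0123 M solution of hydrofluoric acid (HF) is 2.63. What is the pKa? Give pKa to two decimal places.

[H+] = 10^(-2.63) = 2.34 × 10^-3 M
At equilibrium [HA] = 0.0123 − 2.34 × 10^-3 = 9.96 × 10^-3 M
Ka = [H+][A-]/[HA] = (2.34 × 10^-3)² / 9.96 × 10^-3 = 5.50 × 10^-4
pKa = -log(5.50 × 10^-4) = 3.26

pKa = 3.26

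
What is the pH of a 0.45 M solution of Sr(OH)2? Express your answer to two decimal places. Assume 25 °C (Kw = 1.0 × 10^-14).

Sr(OH)2 is a strong base (each formula unit releases 2 OH-); [OH-] = 0.9 M.
pOH = -log(0.9) = 0.05
pH = 14.00 - 0.05 = 13.95

pH = 13.95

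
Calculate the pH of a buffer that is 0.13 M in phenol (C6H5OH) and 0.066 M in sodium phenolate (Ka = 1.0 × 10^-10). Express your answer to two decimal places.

pH = 9.71

pKa = −log(1.0 × 10^-10) = 10.000
Using pH = pKa + log([base]/[acid]) with [base]/[acid] = 0.066/0.13:
pH = 10.000 + (-0.294) = 9.71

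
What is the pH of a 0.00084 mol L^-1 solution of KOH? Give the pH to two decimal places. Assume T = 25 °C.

pH = 10.92

KOH is a strong base; [OH-] = 0.00084 M.
pOH = -log(0.00084) = 3.08
pH = 14.00 - 3.08 = 10.92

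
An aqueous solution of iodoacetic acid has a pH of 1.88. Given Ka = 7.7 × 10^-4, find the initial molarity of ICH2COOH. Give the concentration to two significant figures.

C₀ = 2.4 × 10^-1 M

[H+] = 10^(-1.88) = 1.32 × 10^-2 M = x
Ka = x²/(C₀ − x) ⇒ C₀ = x + x²/Ka
C₀ = 1.32 × 10^-2 + (1.32 × 10^-2)²/(7.7 × 10^-4) = 2.39 × 10^-1 M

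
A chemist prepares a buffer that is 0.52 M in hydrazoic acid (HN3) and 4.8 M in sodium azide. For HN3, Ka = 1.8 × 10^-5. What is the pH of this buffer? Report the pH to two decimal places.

pKa = −log(1.8 × 10^-5) = 4.745
Using pH = pKa + log([base]/[acid]) with [base]/[acid] = 4.8/0.52:
pH = 4.745 + (+0.965) = 5.71

pH = 5.71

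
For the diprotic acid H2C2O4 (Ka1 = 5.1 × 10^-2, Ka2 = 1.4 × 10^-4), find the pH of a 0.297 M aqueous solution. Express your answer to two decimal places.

pH = 1.00

Ka1 ≫ Ka2, so treat the first dissociation as the only significant source of H+.
Ka1 = x²/(0.297 − x) = 5.1 × 10^-2
Solving the quadratic: x = (−Ka1 + √(Ka1² + 4·Ka1·C₀))/2 = 1.00 × 10^-1 M
pH = −log(1.00 × 10^-1) = 1.00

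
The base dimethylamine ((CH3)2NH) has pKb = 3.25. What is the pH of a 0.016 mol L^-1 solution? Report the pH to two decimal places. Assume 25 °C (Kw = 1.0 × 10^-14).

pH = 11.44

(CH3)2NH + H2O ⇌ (CH3)2NH2+ + OH-
Kb = 10^(−3.25) = 5.62 × 10^-4
Kb = [OH-]²/(0.016 − [OH-]) = 5.62 × 10^-4
[OH-] is not negligible relative to C₀; solve [OH-]² + 0.000562·[OH-] − 8.99e-06 = 0.
[OH-] = [−0.000562 + √(0.000562² + 3.6e-05)]/2 = 2.73 × 10^-3 M
pOH = 2.56, so pH = 14.00 − pOH = 11.44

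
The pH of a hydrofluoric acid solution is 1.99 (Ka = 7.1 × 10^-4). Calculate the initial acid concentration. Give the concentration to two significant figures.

[H+] = 10^(-1.99) = 1.02 × 10^-2 M = x
Ka = x²/(C₀ − x) ⇒ C₀ = x + x²/Ka
C₀ = 1.02 × 10^-2 + (1.02 × 10^-2)²/(7.1 × 10^-4) = 1.57 × 10^-1 M

C₀ = 1.6 × 10^-1 M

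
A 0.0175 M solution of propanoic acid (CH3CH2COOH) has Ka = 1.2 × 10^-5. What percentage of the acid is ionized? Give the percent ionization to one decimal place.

CH3CH2COOH ⇌ CH3CH2COO- + H+; let x = [H+] at equilibrium.
x ≈ √(Ka·C₀) = √(1.2 × 10^-5 × 0.0175) = 4.58 × 10^-4 M
% ionization = x/C₀ × 100% = 4.58 × 10^-4/0.0175 × 100% = 2.6%

2.6%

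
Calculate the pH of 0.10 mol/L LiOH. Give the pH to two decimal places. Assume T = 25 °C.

LiOH is a strong base; [OH-] = 0.1 M.
pOH = -log(0.1) = 1.00
pH = 14.00 - 1.00 = 13.00

pH = 13.00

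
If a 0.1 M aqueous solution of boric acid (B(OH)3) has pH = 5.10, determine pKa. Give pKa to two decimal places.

[H+] = 10^(-5.10) = 7.94 × 10^-6 M
At equilibrium [HA] = 0.1 − 7.94 × 10^-6 = 1.00 × 10^-1 M
Ka = [H+][A-]/[HA] = (7.94 × 10^-6)² / 1.00 × 10^-1 = 6.30 × 10^-10
pKa = -log(6.30 × 10^-10) = 9.20

pKa = 9.20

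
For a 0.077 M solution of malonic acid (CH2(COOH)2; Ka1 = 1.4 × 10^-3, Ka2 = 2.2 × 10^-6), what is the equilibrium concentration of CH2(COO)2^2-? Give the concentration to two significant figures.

2.2 × 10^-6 M

First ionization gives [H+] ≈ [CH2(COOH)COO-] = 9.71 × 10^-3 M.
Second step: Ka2 = [H+][CH2(COO)2^2-]/[CH2(COOH)COO-] ≈ [CH2(COO)2^2-] (since [H+] ≈ [CH2(COOH)COO-]).
So [CH2(COO)2^2-] ≈ Ka2.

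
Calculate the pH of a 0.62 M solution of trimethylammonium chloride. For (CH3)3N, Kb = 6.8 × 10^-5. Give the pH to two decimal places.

(CH3)3NH+ is the conjugate acid of the weak base (CH3)3N.
Ka = Kw/Kb = 1.0×10^-14 / 6.8 × 10^-5 = 1.47 × 10^-10
Ka = x²/(0.62 − x) = 1.47 × 10^-10
Since Ka ≪ C₀, x ≈ √(Ka·C₀) = 9.55 × 10^-6 M.
Check: 0.0015% ionized — well under 5%, approximation valid.
pH = −log(9.55 × 10^-6) = 5.02

pH = 5.02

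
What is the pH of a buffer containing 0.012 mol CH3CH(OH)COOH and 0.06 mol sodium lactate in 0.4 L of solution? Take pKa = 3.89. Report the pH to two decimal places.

pH = 4.59

Henderson–Hasselbalch: pH = pKa + log([CH3CH(OH)COO-]/[CH3CH(OH)COOH]) = 3.89 + log(0.06/0.012)
pH = 3.89 + (+0.699) = 4.59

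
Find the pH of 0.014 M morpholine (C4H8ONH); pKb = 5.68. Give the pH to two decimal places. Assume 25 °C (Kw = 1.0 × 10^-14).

pH = 10.23

C4H8ONH + H2O ⇌ C4H8ONH2+ + OH-
Kb = 10^(−5.68) = 2.09 × 10^-6
From the ICE table, Kb = [OH-]²/(0.014 − [OH-]) = 2.09 × 10^-6.
Assume [OH-] ≪ 0.014: [OH-] ≈ √(2.09 × 10^-6 × 0.014) = 1.71 × 10^-4 M
pOH = −log(1.71 × 10^-4) = 3.77; pH = 14.00 − 3.77 = 10.23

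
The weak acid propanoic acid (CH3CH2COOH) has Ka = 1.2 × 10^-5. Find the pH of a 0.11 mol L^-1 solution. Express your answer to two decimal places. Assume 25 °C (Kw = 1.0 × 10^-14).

CH3CH2COOH ⇌ CH3CH2COO- + H+
From the ICE table, Ka = [H+]²/(0.11 − [H+]) = 1.2 × 10^-5.
Neglecting [H+] in the denominator: [H+] = √(1.2 × 10^-5 × 0.11) = 1.15 × 10^-3 M
pH = −log(1.15 × 10^-3) = 2.94

pH = 2.94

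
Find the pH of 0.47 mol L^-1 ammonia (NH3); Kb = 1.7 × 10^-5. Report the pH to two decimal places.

pH = 11.45

NH3 + H2O ⇌ NH4+ + OH-
Kb = x²/(0.47 − x) = 1.7 × 10^-5
Since Kb ≪ C₀, x ≈ √(Kb·C₀) = 2.83 × 10^-3 M.
Check: 0.6% ionized — well under 5%, approximation valid.
pOH = 2.55, so pH = 14.00 − pOH = 11.45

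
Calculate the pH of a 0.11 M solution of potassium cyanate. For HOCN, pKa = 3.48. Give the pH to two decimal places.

OCN- is the conjugate base of the weak acid HOCN.
Ka = 10^(−3.48) = 3.31 × 10^-4
Kb = Kw/Ka = 1.0×10^-14 / 3.31 × 10^-4 = 3.02 × 10^-11
Kb = x²/(0.11 − x) = 3.02 × 10^-11
Neglecting x in the denominator: x = √(3.02 × 10^-11 × 0.11) = 1.82 × 10^-6 M
pOH = 5.74, so pH = 14.00 − pOH = 8.26

pH = 8.26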